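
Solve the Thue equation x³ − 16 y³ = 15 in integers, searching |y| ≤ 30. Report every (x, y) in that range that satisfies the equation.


The equation is x³ - 16y³ = 15. For fixed y, x³ = 16·y³ + 15, so a solution requires the RHS to be a perfect cube.
Strategy: iterate y from -30 to 30, compute RHS = 16·y³ + 15, and check whether it is a (positive or negative) perfect cube.
Check small values of y:
  y = 0: RHS = 15 is not a perfect cube.
  y = 1: RHS = 31 is not a perfect cube.
  y = -1: RHS = -1 = (-1)³ ⇒ x = -1 works.
  y = 2: RHS = 143 is not a perfect cube.
  y = -2: RHS = -113 is not a perfect cube.
  y = 3: RHS = 447 is not a perfect cube.
  y = -3: RHS = -417 is not a perfect cube.
Continuing the search up to |y| = 30 finds no further solutions beyond those listed.
Collected solutions: (-1, -1).

Solutions (with |y| ≤ 30): (-1, -1).


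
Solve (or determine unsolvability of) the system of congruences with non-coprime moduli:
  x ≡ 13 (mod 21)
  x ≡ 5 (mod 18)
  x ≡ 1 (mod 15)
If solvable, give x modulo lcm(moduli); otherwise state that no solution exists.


Moduli 21, 18, 15 are not pairwise coprime, so CRT works modulo lcm(m_i) when all pairwise compatibility conditions hold.
Pairwise compatibility: gcd(m_i, m_j) must divide a_i - a_j for every pair.
Merge one congruence at a time:
  Start: x ≡ 13 (mod 21).
  Combine with x ≡ 5 (mod 18): gcd(21, 18) = 3, and 5 - 13 = -8 is NOT divisible by 3.
    ⇒ system is inconsistent (no integer solution).

No solution (the system is inconsistent).


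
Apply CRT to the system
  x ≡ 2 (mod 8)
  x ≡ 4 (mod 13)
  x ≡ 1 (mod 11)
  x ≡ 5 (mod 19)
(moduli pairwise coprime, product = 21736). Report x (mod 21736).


Product of moduli M = 8 · 13 · 11 · 19 = 21736.
Merge one congruence at a time:
  Start: x ≡ 2 (mod 8).
  Combine with x ≡ 4 (mod 13); new modulus lcm = 104.
    Write x = 2 + 8·t and substitute into x ≡ 4 (mod 13): 8·t ≡ 4 − 2 = 2 (mod 13).
    The inverse of 8 mod 13 is 5 (since 8·5 = 40 = 3·13 + 1), so t ≡ 5·2 = 10 ≡ 10 (mod 13).
    Then x = 2 + 8·10 = 82, valid modulo lcm(8, 13) = 104: x ≡ 82 (mod 104).
  Combine with x ≡ 1 (mod 11); new modulus lcm = 1144.
    Write x = 82 + 104·t and substitute into x ≡ 1 (mod 11): 104·t ≡ 1 − 82 = -81 (mod 11).
    Reduce coefficients mod 11: 5·t ≡ 7 (mod 11).
    The inverse of 5 mod 11 is 9 (since 5·9 = 45 = 4·11 + 1), so t ≡ 9·7 = 63 ≡ 8 (mod 11).
    Then x = 82 + 104·8 = 914, valid modulo lcm(104, 11) = 1144: x ≡ 914 (mod 1144).
  Combine with x ≡ 5 (mod 19); new modulus lcm = 21736.
    Write x = 914 + 1144·t and substitute into x ≡ 5 (mod 19): 1144·t ≡ 5 − 914 = -909 (mod 19).
    Reduce coefficients mod 19: 4·t ≡ 3 (mod 19).
    The inverse of 4 mod 19 is 5 (since 4·5 = 20 = 1·19 + 1), so t ≡ 5·3 = 15 ≡ 15 (mod 19).
    Then x = 914 + 1144·15 = 18074, valid modulo lcm(1144, 19) = 21736: x ≡ 18074 (mod 21736).
Verify against each original: 18074 mod 8 = 2, 18074 mod 13 = 4, 18074 mod 11 = 1, 18074 mod 19 = 5.

x ≡ 18074 (mod 21736).


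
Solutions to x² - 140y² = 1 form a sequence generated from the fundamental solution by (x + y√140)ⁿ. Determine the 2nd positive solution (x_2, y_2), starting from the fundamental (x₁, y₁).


Step 1: Find the fundamental solution (x₁, y₁) of x² - 140y² = 1.
  Expand √140 as a continued fraction. a₀ = ⌊√140⌋ = 11; iterate m_{k+1} = d_k·a_k − m_k, d_{k+1} = (140 − m_{k+1}²)/d_k, a_{k+1} = ⌊(a₀ + m_{k+1})/d_{k+1}⌋ (starting m₀ = 0, d₀ = 1), with convergents p_k = a_k·p_{k-1} + p_{k-2}, q_k = a_k·q_{k-1} + q_{k-2} (p₋₁ = 1, q₋₁ = 0):
  k = 0: a₀ = 11; p₀/q₀ = 11/1; p₀² − 140·q₀² = 121 − 140 = -19.
  k = 1: m = 11, d = 19, a = ⌊(11 + 11)/19⌋ = 1; p/q = (1·11 + 1)/(1·1 + 0) = 12/1; p² − 140·q² = 144 − 140 = 4.
  k = 2: m = 8, d = 4, a = ⌊(11 + 8)/4⌋ = 4; p/q = (4·12 + 11)/(4·1 + 1) = 59/5; p² − 140·q² = 3481 − 3500 = -19.
  k = 3: m = 8, d = 19, a = ⌊(11 + 8)/19⌋ = 1; p/q = (1·59 + 12)/(1·5 + 1) = 71/6; p² − 140·q² = 5041 − 5040 = 1.
  The first convergent with p² − 140·q² = 1 gives the fundamental solution (x₁, y₁) = (71, 6).
Step 2: Apply the recurrence (x_{n+1}, y_{n+1}) = (x₁x_n + 140y₁y_n, x₁y_n + y₁x_n) repeatedly.
  From (x_1, y_1) = (71, 6): x_2 = 71·71 + 140·6·6 = 10081; y_2 = 71·6 + 6·71 = 852.
Step 3: Verify x_2² - 140·y_2² = 101626561 - 101626560 = 1 (should be 1). ✓

(x_1, y_1) = (71, 6); (x_2, y_2) = (10081, 852).


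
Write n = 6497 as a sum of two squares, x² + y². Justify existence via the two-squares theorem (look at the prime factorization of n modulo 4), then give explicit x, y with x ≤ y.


Step 1: Factor n = 6497 = 73 · 89.
Step 2: Check the mod-4 condition on each prime factor: 73 ≡ 1 (mod 4), exponent 1; 89 ≡ 1 (mod 4), exponent 1.
All primes ≡ 3 (mod 4) appear to even exponent (or don't appear), so by the two-squares theorem n IS expressible as a sum of two squares.
Step 3: Build a representation. Here n = 73 · 89 is a product of primes ≡ 1 (mod 4). Each prime p ≡ 1 (mod 4) is itself a sum of two squares; find a² by testing p − a² for a perfect square:
  73: 73 − 1² = 72, 73 − 2² = 69, 73 − 3² = 64 = 8² ⇒ 73 = 3² + 8².
  89: 89 − 1² = 88, 89 − 2² = 85, 89 − 3² = 80, 89 − 4² = 73, 89 − 5² = 64 = 8² ⇒ 89 = 5² + 8².
  Combine using the Brahmagupta–Fibonacci identity (a² + b²)(c² + d²) = (ac − bd)² + (ad + bc)² = (ac + bd)² + (ad − bc)²:
  73 · 89 = 6497: from (3² + 8²)(5² + 8²), take (3·5 − 8·8, 3·8 + 8·5) = (15 − 64, 24 + 40) = (-49, 64); dropping signs (only squares matter) gives (49, 64); check 49² + 64² = 2401 + 4096 = 6497 ✓.
Step 4: Order so x ≤ y and verify: 49² + 64² = 2401 + 4096 = 6497 = n. ✓

n = 6497 = 49² + 64² (one valid representation with x ≤ y).


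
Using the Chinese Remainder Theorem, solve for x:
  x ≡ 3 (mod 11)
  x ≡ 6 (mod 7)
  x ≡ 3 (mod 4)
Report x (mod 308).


Moduli 11, 7, 4 are pairwise coprime; by CRT there is a unique solution modulo M = 11 · 7 · 4 = 308.
Solve pairwise, accumulating the modulus:
  Start with x ≡ 3 (mod 11).
  Combine with x ≡ 6 (mod 7): since gcd(11, 7) = 1, we get a unique residue mod 77.
    Write x = 3 + 11·t and substitute into x ≡ 6 (mod 7): 11·t ≡ 6 − 3 = 3 (mod 7).
    Reduce coefficients mod 7: 4·t ≡ 3 (mod 7).
    The inverse of 4 mod 7 is 2 (since 4·2 = 8 = 1·7 + 1), so t ≡ 2·3 = 6 ≡ 6 (mod 7).
    Then x = 3 + 11·6 = 69, valid modulo lcm(11, 7) = 77: x ≡ 69 (mod 77).
  Combine with x ≡ 3 (mod 4): since gcd(77, 4) = 1, we get a unique residue mod 308.
    Write x = 69 + 77·t and substitute into x ≡ 3 (mod 4): 77·t ≡ 3 − 69 = -66 (mod 4).
    Reduce coefficients mod 4: 1·t ≡ 2 (mod 4).
    So t ≡ 2 (mod 4).
    Then x = 69 + 77·2 = 223, valid modulo lcm(77, 4) = 308: x ≡ 223 (mod 308).
Verify: 223 mod 11 = 3 ✓, 223 mod 7 = 6 ✓, 223 mod 4 = 3 ✓.

x ≡ 223 (mod 308).


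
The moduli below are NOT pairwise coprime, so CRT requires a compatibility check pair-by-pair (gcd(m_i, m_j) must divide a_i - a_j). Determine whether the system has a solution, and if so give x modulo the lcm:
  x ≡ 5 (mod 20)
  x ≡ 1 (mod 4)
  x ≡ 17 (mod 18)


Moduli 20, 4, 18 are not pairwise coprime, so CRT works modulo lcm(m_i) when all pairwise compatibility conditions hold.
Pairwise compatibility: gcd(m_i, m_j) must divide a_i - a_j for every pair.
Merge one congruence at a time:
  Start: x ≡ 5 (mod 20).
  Combine with x ≡ 1 (mod 4): gcd(20, 4) = 4; 1 - 5 = -4, which IS divisible by 4, so compatible.
    Write x = 5 + 20·t and substitute into x ≡ 1 (mod 4): 20·t ≡ 1 − 5 = -4 (mod 4).
    Divide the congruence (and modulus) by g = 4: 5·t ≡ -1 (mod 1).
    Modulo 1 every t works; take t = 0.
    Then x = 5 + 20·0 = 5, valid modulo lcm(20, 4) = 20: x ≡ 5 (mod 20).
  Combine with x ≡ 17 (mod 18): gcd(20, 18) = 2; 17 - 5 = 12, which IS divisible by 2, so compatible.
    Write x = 5 + 20·t and substitute into x ≡ 17 (mod 18): 20·t ≡ 17 − 5 = 12 (mod 18).
    Divide the congruence (and modulus) by g = 2: 10·t ≡ 6 (mod 9).
    Reduce coefficients mod 9: 1·t ≡ 6 (mod 9).
    So t ≡ 6 (mod 9).
    Then x = 5 + 20·6 = 125, valid modulo lcm(20, 18) = 180: x ≡ 125 (mod 180).
Verify: 125 mod 20 = 5, 125 mod 4 = 1, 125 mod 18 = 17.

x ≡ 125 (mod 180).


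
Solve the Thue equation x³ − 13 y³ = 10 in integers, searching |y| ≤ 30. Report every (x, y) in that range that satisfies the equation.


The equation is x³ - 13y³ = 10. For fixed y, x³ = 13·y³ + 10, so a solution requires the RHS to be a perfect cube.
Strategy: iterate y from -30 to 30, compute RHS = 13·y³ + 10, and check whether it is a (positive or negative) perfect cube.
Check small values of y:
  y = 0: RHS = 10 is not a perfect cube.
  y = 1: RHS = 23 is not a perfect cube.
  y = -1: RHS = -3 is not a perfect cube.
  y = 2: RHS = 114 is not a perfect cube.
  y = -2: RHS = -94 is not a perfect cube.
  y = 3: RHS = 361 is not a perfect cube.
  y = -3: RHS = -341 is not a perfect cube.
Continuing the search up to |y| = 30 finds no solutions either.
No (x, y) in the scanned range satisfies the equation.

No integer solutions with |y| ≤ 30.


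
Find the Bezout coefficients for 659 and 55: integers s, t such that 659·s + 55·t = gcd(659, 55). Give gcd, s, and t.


Euclidean algorithm on (659, 55) — divide until remainder is 0:
  659 = 11 · 55 + 54
  55 = 1 · 54 + 1
  54 = 54 · 1 + 0
gcd(659, 55) = 1.
Track Bezout coefficients alongside the remainders: start with r₀ = 659 = a·1 + b·0 (s = 1, t = 0) and r₁ = 55 = a·0 + b·1 (s = 0, t = 1); each new remainder r_{k+1} = r_{k-1} − q_k·r_k inherits s_{k+1} = s_{k-1} − q_k·s_k, t_{k+1} = t_{k-1} − q_k·t_k, so r_k = a·s_k + b·t_k at every step:
  q = 11: r = 54, s = 1 − 11·0 = 1, t = 0 − 11·1 = -11  (check: 659·1 + 55·(-11) = 54)
  q = 1: r = 1, s = 0 − 1·1 = -1, t = 1 − 1·(-11) = 12  (check: 659·(-1) + 55·12 = 1)
The row with r = 1 (the gcd) gives the Bezout coefficients s = -1, t = 12.
Result: 659 · (-1) + 55 · (12) = 1.

gcd(659, 55) = 1; s = -1, t = 12 (check: 659·(-1) + 55·12 = 1).


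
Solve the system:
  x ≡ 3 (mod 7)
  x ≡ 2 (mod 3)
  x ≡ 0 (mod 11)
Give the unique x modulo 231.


Moduli 7, 3, 11 are pairwise coprime; by CRT there is a unique solution modulo M = 7 · 3 · 11 = 231.
Solve pairwise, accumulating the modulus:
  Start with x ≡ 3 (mod 7).
  Combine with x ≡ 2 (mod 3): since gcd(7, 3) = 1, we get a unique residue mod 21.
    Write x = 3 + 7·t and substitute into x ≡ 2 (mod 3): 7·t ≡ 2 − 3 = -1 (mod 3).
    Reduce coefficients mod 3: 1·t ≡ 2 (mod 3).
    So t ≡ 2 (mod 3).
    Then x = 3 + 7·2 = 17, valid modulo lcm(7, 3) = 21: x ≡ 17 (mod 21).
  Combine with x ≡ 0 (mod 11): since gcd(21, 11) = 1, we get a unique residue mod 231.
    Write x = 17 + 21·t and substitute into x ≡ 0 (mod 11): 21·t ≡ 0 − 17 = -17 (mod 11).
    Reduce coefficients mod 11: 10·t ≡ 5 (mod 11).
    The inverse of 10 mod 11 is 10 (since 10·10 = 100 = 9·11 + 1), so t ≡ 10·5 = 50 ≡ 6 (mod 11).
    Then x = 17 + 21·6 = 143, valid modulo lcm(21, 11) = 231: x ≡ 143 (mod 231).
Verify: 143 mod 7 = 3 ✓, 143 mod 3 = 2 ✓, 143 mod 11 = 0 ✓.

x ≡ 143 (mod 231).


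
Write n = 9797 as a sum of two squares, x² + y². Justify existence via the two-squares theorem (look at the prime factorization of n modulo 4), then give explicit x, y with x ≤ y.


Step 1: Factor n = 9797 = 97 · 101.
Step 2: Check the mod-4 condition on each prime factor: 97 ≡ 1 (mod 4), exponent 1; 101 ≡ 1 (mod 4), exponent 1.
All primes ≡ 3 (mod 4) appear to even exponent (or don't appear), so by the two-squares theorem n IS expressible as a sum of two squares.
Step 3: Build a representation. Here n = 97 · 101 is a product of primes ≡ 1 (mod 4). Each prime p ≡ 1 (mod 4) is itself a sum of two squares; find a² by testing p − a² for a perfect square:
  97: 97 − 1² = 96, 97 − 2² = 93, 97 − 3² = 88, 97 − 4² = 81 = 9² ⇒ 97 = 4² + 9².
  101: 101 − 1² = 100 = 10² ⇒ 101 = 1² + 10².
  Combine using the Brahmagupta–Fibonacci identity (a² + b²)(c² + d²) = (ac − bd)² + (ad + bc)² = (ac + bd)² + (ad − bc)²:
  97 · 101 = 9797: from (4² + 9²)(1² + 10²), take (4·1 − 9·10, 4·10 + 9·1) = (4 − 90, 40 + 9) = (-86, 49); dropping signs (only squares matter) gives (86, 49); check 86² + 49² = 7396 + 2401 = 9797 ✓.
Step 4: Order so x ≤ y and verify: 49² + 86² = 2401 + 7396 = 9797 = n. ✓

n = 9797 = 49² + 86² (one valid representation with x ≤ y).


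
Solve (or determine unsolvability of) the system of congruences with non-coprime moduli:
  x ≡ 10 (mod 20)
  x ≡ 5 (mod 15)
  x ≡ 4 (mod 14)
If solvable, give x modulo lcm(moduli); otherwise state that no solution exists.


Moduli 20, 15, 14 are not pairwise coprime, so CRT works modulo lcm(m_i) when all pairwise compatibility conditions hold.
Pairwise compatibility: gcd(m_i, m_j) must divide a_i - a_j for every pair.
Merge one congruence at a time:
  Start: x ≡ 10 (mod 20).
  Combine with x ≡ 5 (mod 15): gcd(20, 15) = 5; 5 - 10 = -5, which IS divisible by 5, so compatible.
    Write x = 10 + 20·t and substitute into x ≡ 5 (mod 15): 20·t ≡ 5 − 10 = -5 (mod 15).
    Divide the congruence (and modulus) by g = 5: 4·t ≡ -1 (mod 3).
    Reduce coefficients mod 3: 1·t ≡ 2 (mod 3).
    So t ≡ 2 (mod 3).
    Then x = 10 + 20·2 = 50, valid modulo lcm(20, 15) = 60: x ≡ 50 (mod 60).
  Combine with x ≡ 4 (mod 14): gcd(60, 14) = 2; 4 - 50 = -46, which IS divisible by 2, so compatible.
    Write x = 50 + 60·t and substitute into x ≡ 4 (mod 14): 60·t ≡ 4 − 50 = -46 (mod 14).
    Divide the congruence (and modulus) by g = 2: 30·t ≡ -23 (mod 7).
    Reduce coefficients mod 7: 2·t ≡ 5 (mod 7).
    The inverse of 2 mod 7 is 4 (since 2·4 = 8 = 1·7 + 1), so t ≡ 4·5 = 20 ≡ 6 (mod 7).
    Then x = 50 + 60·6 = 410, valid modulo lcm(60, 14) = 420: x ≡ 410 (mod 420).
Verify: 410 mod 20 = 10, 410 mod 15 = 5, 410 mod 14 = 4.

x ≡ 410 (mod 420).


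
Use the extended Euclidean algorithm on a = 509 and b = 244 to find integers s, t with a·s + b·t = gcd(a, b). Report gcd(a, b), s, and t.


Euclidean algorithm on (509, 244) — divide until remainder is 0:
  509 = 2 · 244 + 21
  244 = 11 · 21 + 13
  21 = 1 · 13 + 8
  13 = 1 · 8 + 5
  8 = 1 · 5 + 3
  5 = 1 · 3 + 2
  3 = 1 · 2 + 1
  2 = 2 · 1 + 0
gcd(509, 244) = 1.
Track Bezout coefficients alongside the remainders: start with r₀ = 509 = a·1 + b·0 (s = 1, t = 0) and r₁ = 244 = a·0 + b·1 (s = 0, t = 1); each new remainder r_{k+1} = r_{k-1} − q_k·r_k inherits s_{k+1} = s_{k-1} − q_k·s_k, t_{k+1} = t_{k-1} − q_k·t_k, so r_k = a·s_k + b·t_k at every step:
  q = 2: r = 21, s = 1 − 2·0 = 1, t = 0 − 2·1 = -2  (check: 509·1 + 244·(-2) = 21)
  q = 11: r = 13, s = 0 − 11·1 = -11, t = 1 − 11·(-2) = 23  (check: 509·(-11) + 244·23 = 13)
  q = 1: r = 8, s = 1 − 1·(-11) = 12, t = -2 − 1·23 = -25  (check: 509·12 + 244·(-25) = 8)
  q = 1: r = 5, s = -11 − 1·12 = -23, t = 23 − 1·(-25) = 48  (check: 509·(-23) + 244·48 = 5)
  q = 1: r = 3, s = 12 − 1·(-23) = 35, t = -25 − 1·48 = -73  (check: 509·35 + 244·(-73) = 3)
  q = 1: r = 2, s = -23 − 1·35 = -58, t = 48 − 1·(-73) = 121  (check: 509·(-58) + 244·121 = 2)
  q = 1: r = 1, s = 35 − 1·(-58) = 93, t = -73 − 1·121 = -194  (check: 509·93 + 244·(-194) = 1)
The row with r = 1 (the gcd) gives the Bezout coefficients s = 93, t = -194.
Result: 509 · (93) + 244 · (-194) = 1.

gcd(509, 244) = 1; s = 93, t = -194 (check: 509·93 + 244·(-194) = 1).


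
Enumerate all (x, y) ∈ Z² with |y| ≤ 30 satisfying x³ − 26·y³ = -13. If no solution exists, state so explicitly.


The equation is x³ - 26y³ = -13. For fixed y, x³ = 26·y³ − 13, so a solution requires the RHS to be a perfect cube.
Strategy: iterate y from -30 to 30, compute RHS = 26·y³ − 13, and check whether it is a (positive or negative) perfect cube.
Check small values of y:
  y = 0: RHS = -13 is not a perfect cube.
  y = 1: RHS = 13 is not a perfect cube.
  y = -1: RHS = -39 is not a perfect cube.
  y = 2: RHS = 195 is not a perfect cube.
  y = -2: RHS = -221 is not a perfect cube.
  y = 3: RHS = 689 is not a perfect cube.
  y = -3: RHS = -715 is not a perfect cube.
Continuing the search up to |y| = 30 finds no solutions either.
No (x, y) in the scanned range satisfies the equation.

No integer solutions with |y| ≤ 30.


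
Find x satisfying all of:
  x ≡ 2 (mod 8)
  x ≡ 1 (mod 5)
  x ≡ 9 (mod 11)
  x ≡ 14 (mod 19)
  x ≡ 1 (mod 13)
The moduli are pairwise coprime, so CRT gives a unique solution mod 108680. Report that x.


Product of moduli M = 8 · 5 · 11 · 19 · 13 = 108680.
Merge one congruence at a time:
  Start: x ≡ 2 (mod 8).
  Combine with x ≡ 1 (mod 5); new modulus lcm = 40.
    Write x = 2 + 8·t and substitute into x ≡ 1 (mod 5): 8·t ≡ 1 − 2 = -1 (mod 5).
    Reduce coefficients mod 5: 3·t ≡ 4 (mod 5).
    The inverse of 3 mod 5 is 2 (since 3·2 = 6 = 1·5 + 1), so t ≡ 2·4 = 8 ≡ 3 (mod 5).
    Then x = 2 + 8·3 = 26, valid modulo lcm(8, 5) = 40: x ≡ 26 (mod 40).
  Combine with x ≡ 9 (mod 11); new modulus lcm = 440.
    Write x = 26 + 40·t and substitute into x ≡ 9 (mod 11): 40·t ≡ 9 − 26 = -17 (mod 11).
    Reduce coefficients mod 11: 7·t ≡ 5 (mod 11).
    The inverse of 7 mod 11 is 8 (since 7·8 = 56 = 5·11 + 1), so t ≡ 8·5 = 40 ≡ 7 (mod 11).
    Then x = 26 + 40·7 = 306, valid modulo lcm(40, 11) = 440: x ≡ 306 (mod 440).
  Combine with x ≡ 14 (mod 19); new modulus lcm = 8360.
    Write x = 306 + 440·t and substitute into x ≡ 14 (mod 19): 440·t ≡ 14 − 306 = -292 (mod 19).
    Reduce coefficients mod 19: 3·t ≡ 12 (mod 19).
    The inverse of 3 mod 19 is 13 (since 3·13 = 39 = 2·19 + 1), so t ≡ 13·12 = 156 ≡ 4 (mod 19).
    Then x = 306 + 440·4 = 2066, valid modulo lcm(440, 19) = 8360: x ≡ 2066 (mod 8360).
  Combine with x ≡ 1 (mod 13); new modulus lcm = 108680.
    Write x = 2066 + 8360·t and substitute into x ≡ 1 (mod 13): 8360·t ≡ 1 − 2066 = -2065 (mod 13).
    Reduce coefficients mod 13: 1·t ≡ 2 (mod 13).
    So t ≡ 2 (mod 13).
    Then x = 2066 + 8360·2 = 18786, valid modulo lcm(8360, 13) = 108680: x ≡ 18786 (mod 108680).
Verify against each original: 18786 mod 8 = 2, 18786 mod 5 = 1, 18786 mod 11 = 9, 18786 mod 19 = 14, 18786 mod 13 = 1.

x ≡ 18786 (mod 108680).


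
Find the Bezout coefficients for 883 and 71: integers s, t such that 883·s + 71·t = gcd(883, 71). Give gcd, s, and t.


Euclidean algorithm on (883, 71) — divide until remainder is 0:
  883 = 12 · 71 + 31
  71 = 2 · 31 + 9
  31 = 3 · 9 + 4
  9 = 2 · 4 + 1
  4 = 4 · 1 + 0
gcd(883, 71) = 1.
Track Bezout coefficients alongside the remainders: start with r₀ = 883 = a·1 + b·0 (s = 1, t = 0) and r₁ = 71 = a·0 + b·1 (s = 0, t = 1); each new remainder r_{k+1} = r_{k-1} − q_k·r_k inherits s_{k+1} = s_{k-1} − q_k·s_k, t_{k+1} = t_{k-1} − q_k·t_k, so r_k = a·s_k + b·t_k at every step:
  q = 12: r = 31, s = 1 − 12·0 = 1, t = 0 − 12·1 = -12  (check: 883·1 + 71·(-12) = 31)
  q = 2: r = 9, s = 0 − 2·1 = -2, t = 1 − 2·(-12) = 25  (check: 883·(-2) + 71·25 = 9)
  q = 3: r = 4, s = 1 − 3·(-2) = 7, t = -12 − 3·25 = -87  (check: 883·7 + 71·(-87) = 4)
  q = 2: r = 1, s = -2 − 2·7 = -16, t = 25 − 2·(-87) = 199  (check: 883·(-16) + 71·199 = 1)
The row with r = 1 (the gcd) gives the Bezout coefficients s = -16, t = 199.
Result: 883 · (-16) + 71 · (199) = 1.

gcd(883, 71) = 1; s = -16, t = 199 (check: 883·(-16) + 71·199 = 1).


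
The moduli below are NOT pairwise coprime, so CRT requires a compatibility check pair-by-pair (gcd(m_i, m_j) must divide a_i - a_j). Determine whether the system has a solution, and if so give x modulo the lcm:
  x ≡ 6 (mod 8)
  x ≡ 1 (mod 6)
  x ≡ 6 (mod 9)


Moduli 8, 6, 9 are not pairwise coprime, so CRT works modulo lcm(m_i) when all pairwise compatibility conditions hold.
Pairwise compatibility: gcd(m_i, m_j) must divide a_i - a_j for every pair.
Merge one congruence at a time:
  Start: x ≡ 6 (mod 8).
  Combine with x ≡ 1 (mod 6): gcd(8, 6) = 2, and 1 - 6 = -5 is NOT divisible by 2.
    ⇒ system is inconsistent (no integer solution).

No solution (the system is inconsistent).


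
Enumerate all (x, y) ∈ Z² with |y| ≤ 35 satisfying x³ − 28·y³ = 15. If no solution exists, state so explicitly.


The equation is x³ - 28y³ = 15. For fixed y, x³ = 28·y³ + 15, so a solution requires the RHS to be a perfect cube.
Strategy: iterate y from -35 to 35, compute RHS = 28·y³ + 15, and check whether it is a (positive or negative) perfect cube.
Check small values of y:
  y = 0: RHS = 15 is not a perfect cube.
  y = 1: RHS = 43 is not a perfect cube.
  y = -1: RHS = -13 is not a perfect cube.
  y = 2: RHS = 239 is not a perfect cube.
  y = -2: RHS = -209 is not a perfect cube.
  y = 3: RHS = 771 is not a perfect cube.
  y = -3: RHS = -741 is not a perfect cube.
Continuing the search up to |y| = 35 finds no solutions either.
No (x, y) in the scanned range satisfies the equation.

No integer solutions with |y| ≤ 35.


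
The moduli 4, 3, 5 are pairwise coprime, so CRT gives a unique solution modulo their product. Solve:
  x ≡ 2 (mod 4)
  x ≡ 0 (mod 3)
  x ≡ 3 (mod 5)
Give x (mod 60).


Moduli 4, 3, 5 are pairwise coprime; by CRT there is a unique solution modulo M = 4 · 3 · 5 = 60.
Solve pairwise, accumulating the modulus:
  Start with x ≡ 2 (mod 4).
  Combine with x ≡ 0 (mod 3): since gcd(4, 3) = 1, we get a unique residue mod 12.
    Write x = 2 + 4·t and substitute into x ≡ 0 (mod 3): 4·t ≡ 0 − 2 = -2 (mod 3).
    Reduce coefficients mod 3: 1·t ≡ 1 (mod 3).
    So t ≡ 1 (mod 3).
    Then x = 2 + 4·1 = 6, valid modulo lcm(4, 3) = 12: x ≡ 6 (mod 12).
  Combine with x ≡ 3 (mod 5): since gcd(12, 5) = 1, we get a unique residue mod 60.
    Write x = 6 + 12·t and substitute into x ≡ 3 (mod 5): 12·t ≡ 3 − 6 = -3 (mod 5).
    Reduce coefficients mod 5: 2·t ≡ 2 (mod 5).
    The inverse of 2 mod 5 is 3 (since 2·3 = 6 = 1·5 + 1), so t ≡ 3·2 = 6 ≡ 1 (mod 5).
    Then x = 6 + 12·1 = 18, valid modulo lcm(12, 5) = 60: x ≡ 18 (mod 60).
Verify: 18 mod 4 = 2 ✓, 18 mod 3 = 0 ✓, 18 mod 5 = 3 ✓.

x ≡ 18 (mod 60).


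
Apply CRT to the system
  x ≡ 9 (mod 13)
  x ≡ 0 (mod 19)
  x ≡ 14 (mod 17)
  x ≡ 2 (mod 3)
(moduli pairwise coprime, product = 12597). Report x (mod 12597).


Product of moduli M = 13 · 19 · 17 · 3 = 12597.
Merge one congruence at a time:
  Start: x ≡ 9 (mod 13).
  Combine with x ≡ 0 (mod 19); new modulus lcm = 247.
    Write x = 9 + 13·t and substitute into x ≡ 0 (mod 19): 13·t ≡ 0 − 9 = -9 (mod 19).
    Reduce coefficients mod 19: 13·t ≡ 10 (mod 19).
    The inverse of 13 mod 19 is 3 (since 13·3 = 39 = 2·19 + 1), so t ≡ 3·10 = 30 ≡ 11 (mod 19).
    Then x = 9 + 13·11 = 152, valid modulo lcm(13, 19) = 247: x ≡ 152 (mod 247).
  Combine with x ≡ 14 (mod 17); new modulus lcm = 4199.
    Write x = 152 + 247·t and substitute into x ≡ 14 (mod 17): 247·t ≡ 14 − 152 = -138 (mod 17).
    Reduce coefficients mod 17: 9·t ≡ 15 (mod 17).
    The inverse of 9 mod 17 is 2 (since 9·2 = 18 = 1·17 + 1), so t ≡ 2·15 = 30 ≡ 13 (mod 17).
    Then x = 152 + 247·13 = 3363, valid modulo lcm(247, 17) = 4199: x ≡ 3363 (mod 4199).
  Combine with x ≡ 2 (mod 3); new modulus lcm = 12597.
    Write x = 3363 + 4199·t and substitute into x ≡ 2 (mod 3): 4199·t ≡ 2 − 3363 = -3361 (mod 3).
    Reduce coefficients mod 3: 2·t ≡ 2 (mod 3).
    The inverse of 2 mod 3 is 2 (since 2·2 = 4 = 1·3 + 1), so t ≡ 2·2 = 4 ≡ 1 (mod 3).
    Then x = 3363 + 4199·1 = 7562, valid modulo lcm(4199, 3) = 12597: x ≡ 7562 (mod 12597).
Verify against each original: 7562 mod 13 = 9, 7562 mod 19 = 0, 7562 mod 17 = 14, 7562 mod 3 = 2.

x ≡ 7562 (mod 12597).


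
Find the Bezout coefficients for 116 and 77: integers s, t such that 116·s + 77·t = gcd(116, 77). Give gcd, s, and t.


Euclidean algorithm on (116, 77) — divide until remainder is 0:
  116 = 1 · 77 + 39
  77 = 1 · 39 + 38
  39 = 1 · 38 + 1
  38 = 38 · 1 + 0
gcd(116, 77) = 1.
Track Bezout coefficients alongside the remainders: start with r₀ = 116 = a·1 + b·0 (s = 1, t = 0) and r₁ = 77 = a·0 + b·1 (s = 0, t = 1); each new remainder r_{k+1} = r_{k-1} − q_k·r_k inherits s_{k+1} = s_{k-1} − q_k·s_k, t_{k+1} = t_{k-1} − q_k·t_k, so r_k = a·s_k + b·t_k at every step:
  q = 1: r = 39, s = 1 − 1·0 = 1, t = 0 − 1·1 = -1  (check: 116·1 + 77·(-1) = 39)
  q = 1: r = 38, s = 0 − 1·1 = -1, t = 1 − 1·(-1) = 2  (check: 116·(-1) + 77·2 = 38)
  q = 1: r = 1, s = 1 − 1·(-1) = 2, t = -1 − 1·2 = -3  (check: 116·2 + 77·(-3) = 1)
The row with r = 1 (the gcd) gives the Bezout coefficients s = 2, t = -3.
Result: 116 · (2) + 77 · (-3) = 1.

gcd(116, 77) = 1; s = 2, t = -3 (check: 116·2 + 77·(-3) = 1).


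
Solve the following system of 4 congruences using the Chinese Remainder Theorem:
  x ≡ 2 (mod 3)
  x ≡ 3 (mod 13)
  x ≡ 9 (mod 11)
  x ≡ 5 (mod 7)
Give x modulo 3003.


Product of moduli M = 3 · 13 · 11 · 7 = 3003.
Merge one congruence at a time:
  Start: x ≡ 2 (mod 3).
  Combine with x ≡ 3 (mod 13); new modulus lcm = 39.
    Write x = 2 + 3·t and substitute into x ≡ 3 (mod 13): 3·t ≡ 3 − 2 = 1 (mod 13).
    The inverse of 3 mod 13 is 9 (since 3·9 = 27 = 2·13 + 1), so t ≡ 9·1 = 9 ≡ 9 (mod 13).
    Then x = 2 + 3·9 = 29, valid modulo lcm(3, 13) = 39: x ≡ 29 (mod 39).
  Combine with x ≡ 9 (mod 11); new modulus lcm = 429.
    Write x = 29 + 39·t and substitute into x ≡ 9 (mod 11): 39·t ≡ 9 − 29 = -20 (mod 11).
    Reduce coefficients mod 11: 6·t ≡ 2 (mod 11).
    The inverse of 6 mod 11 is 2 (since 6·2 = 12 = 1·11 + 1), so t ≡ 2·2 = 4 ≡ 4 (mod 11).
    Then x = 29 + 39·4 = 185, valid modulo lcm(39, 11) = 429: x ≡ 185 (mod 429).
  Combine with x ≡ 5 (mod 7); new modulus lcm = 3003.
    Write x = 185 + 429·t and substitute into x ≡ 5 (mod 7): 429·t ≡ 5 − 185 = -180 (mod 7).
    Reduce coefficients mod 7: 2·t ≡ 2 (mod 7).
    The inverse of 2 mod 7 is 4 (since 2·4 = 8 = 1·7 + 1), so t ≡ 4·2 = 8 ≡ 1 (mod 7).
    Then x = 185 + 429·1 = 614, valid modulo lcm(429, 7) = 3003: x ≡ 614 (mod 3003).
Verify against each original: 614 mod 3 = 2, 614 mod 13 = 3, 614 mod 11 = 9, 614 mod 7 = 5.

x ≡ 614 (mod 3003).


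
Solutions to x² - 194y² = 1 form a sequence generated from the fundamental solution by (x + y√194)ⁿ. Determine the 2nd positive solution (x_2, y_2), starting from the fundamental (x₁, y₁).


Step 1: Find the fundamental solution (x₁, y₁) of x² - 194y² = 1.
  Expand √194 as a continued fraction. a₀ = ⌊√194⌋ = 13; iterate m_{k+1} = d_k·a_k − m_k, d_{k+1} = (194 − m_{k+1}²)/d_k, a_{k+1} = ⌊(a₀ + m_{k+1})/d_{k+1}⌋ (starting m₀ = 0, d₀ = 1), with convergents p_k = a_k·p_{k-1} + p_{k-2}, q_k = a_k·q_{k-1} + q_{k-2} (p₋₁ = 1, q₋₁ = 0):
  k = 0: a₀ = 13; p₀/q₀ = 13/1; p₀² − 194·q₀² = 169 − 194 = -25.
  k = 1: m = 13, d = 25, a = ⌊(13 + 13)/25⌋ = 1; p/q = (1·13 + 1)/(1·1 + 0) = 14/1; p² − 194·q² = 196 − 194 = 2.
  k = 2: m = 12, d = 2, a = ⌊(13 + 12)/2⌋ = 12; p/q = (12·14 + 13)/(12·1 + 1) = 181/13; p² − 194·q² = 32761 − 32786 = -25.
  k = 3: m = 12, d = 25, a = ⌊(13 + 12)/25⌋ = 1; p/q = (1·181 + 14)/(1·13 + 1) = 195/14; p² − 194·q² = 38025 − 38024 = 1.
  The first convergent with p² − 194·q² = 1 gives the fundamental solution (x₁, y₁) = (195, 14).
Step 2: Apply the recurrence (x_{n+1}, y_{n+1}) = (x₁x_n + 194y₁y_n, x₁y_n + y₁x_n) repeatedly.
  From (x_1, y_1) = (195, 14): x_2 = 195·195 + 194·14·14 = 76049; y_2 = 195·14 + 14·195 = 5460.
Step 3: Verify x_2² - 194·y_2² = 5783450401 - 5783450400 = 1 (should be 1). ✓

(x_1, y_1) = (195, 14); (x_2, y_2) = (76049, 5460).


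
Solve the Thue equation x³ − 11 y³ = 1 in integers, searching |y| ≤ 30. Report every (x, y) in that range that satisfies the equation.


The equation is x³ - 11y³ = 1. For fixed y, x³ = 11·y³ + 1, so a solution requires the RHS to be a perfect cube.
Strategy: iterate y from -30 to 30, compute RHS = 11·y³ + 1, and check whether it is a (positive or negative) perfect cube.
Check small values of y:
  y = 0: RHS = 1 = (1)³ ⇒ x = 1 works.
  y = 1: RHS = 12 is not a perfect cube.
  y = -1: RHS = -10 is not a perfect cube.
  y = 2: RHS = 89 is not a perfect cube.
  y = -2: RHS = -87 is not a perfect cube.
  y = 3: RHS = 298 is not a perfect cube.
  y = -3: RHS = -296 is not a perfect cube.
Continuing the search up to |y| = 30 finds no further solutions beyond those listed.
Collected solutions: (1, 0).

Solutions (with |y| ≤ 30): (1, 0).


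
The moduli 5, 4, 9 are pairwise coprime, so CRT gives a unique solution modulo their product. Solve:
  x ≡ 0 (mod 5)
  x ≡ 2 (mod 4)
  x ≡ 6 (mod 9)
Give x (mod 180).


Moduli 5, 4, 9 are pairwise coprime; by CRT there is a unique solution modulo M = 5 · 4 · 9 = 180.
Solve pairwise, accumulating the modulus:
  Start with x ≡ 0 (mod 5).
  Combine with x ≡ 2 (mod 4): since gcd(5, 4) = 1, we get a unique residue mod 20.
    Write x = 0 + 5·t and substitute into x ≡ 2 (mod 4): 5·t ≡ 2 − 0 = 2 (mod 4).
    Reduce coefficients mod 4: 1·t ≡ 2 (mod 4).
    So t ≡ 2 (mod 4).
    Then x = 0 + 5·2 = 10, valid modulo lcm(5, 4) = 20: x ≡ 10 (mod 20).
  Combine with x ≡ 6 (mod 9): since gcd(20, 9) = 1, we get a unique residue mod 180.
    Write x = 10 + 20·t and substitute into x ≡ 6 (mod 9): 20·t ≡ 6 − 10 = -4 (mod 9).
    Reduce coefficients mod 9: 2·t ≡ 5 (mod 9).
    The inverse of 2 mod 9 is 5 (since 2·5 = 10 = 1·9 + 1), so t ≡ 5·5 = 25 ≡ 7 (mod 9).
    Then x = 10 + 20·7 = 150, valid modulo lcm(20, 9) = 180: x ≡ 150 (mod 180).
Verify: 150 mod 5 = 0 ✓, 150 mod 4 = 2 ✓, 150 mod 9 = 6 ✓.

x ≡ 150 (mod 180).


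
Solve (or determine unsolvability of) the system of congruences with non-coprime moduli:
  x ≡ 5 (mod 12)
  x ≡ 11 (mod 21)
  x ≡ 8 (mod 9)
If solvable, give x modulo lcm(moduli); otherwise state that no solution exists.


Moduli 12, 21, 9 are not pairwise coprime, so CRT works modulo lcm(m_i) when all pairwise compatibility conditions hold.
Pairwise compatibility: gcd(m_i, m_j) must divide a_i - a_j for every pair.
Merge one congruence at a time:
  Start: x ≡ 5 (mod 12).
  Combine with x ≡ 11 (mod 21): gcd(12, 21) = 3; 11 - 5 = 6, which IS divisible by 3, so compatible.
    Write x = 5 + 12·t and substitute into x ≡ 11 (mod 21): 12·t ≡ 11 − 5 = 6 (mod 21).
    Divide the congruence (and modulus) by g = 3: 4·t ≡ 2 (mod 7).
    The inverse of 4 mod 7 is 2 (since 4·2 = 8 = 1·7 + 1), so t ≡ 2·2 = 4 ≡ 4 (mod 7).
    Then x = 5 + 12·4 = 53, valid modulo lcm(12, 21) = 84: x ≡ 53 (mod 84).
  Combine with x ≡ 8 (mod 9): gcd(84, 9) = 3; 8 - 53 = -45, which IS divisible by 3, so compatible.
    Write x = 53 + 84·t and substitute into x ≡ 8 (mod 9): 84·t ≡ 8 − 53 = -45 (mod 9).
    Divide the congruence (and modulus) by g = 3: 28·t ≡ -15 (mod 3).
    Reduce coefficients mod 3: 1·t ≡ 0 (mod 3).
    So t ≡ 0 (mod 3).
    Then x = 53 + 84·0 = 53, valid modulo lcm(84, 9) = 252: x ≡ 53 (mod 252).
Verify: 53 mod 12 = 5, 53 mod 21 = 11, 53 mod 9 = 8.

x ≡ 53 (mod 252).


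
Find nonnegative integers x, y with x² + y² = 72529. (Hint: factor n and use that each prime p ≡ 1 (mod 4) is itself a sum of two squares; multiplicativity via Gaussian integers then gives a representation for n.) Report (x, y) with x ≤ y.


Step 1: Factor n = 72529 = 29 · 41 · 61.
Step 2: Check the mod-4 condition on each prime factor: 29 ≡ 1 (mod 4), exponent 1; 41 ≡ 1 (mod 4), exponent 1; 61 ≡ 1 (mod 4), exponent 1.
All primes ≡ 3 (mod 4) appear to even exponent (or don't appear), so by the two-squares theorem n IS expressible as a sum of two squares.
Step 3: Build a representation. Here n = 29 · 41 · 61 is a product of primes ≡ 1 (mod 4). Each prime p ≡ 1 (mod 4) is itself a sum of two squares; find a² by testing p − a² for a perfect square:
  29: 29 − 1² = 28, 29 − 2² = 25 = 5² ⇒ 29 = 2² + 5².
  41: 41 − 1² = 40, 41 − 2² = 37, 41 − 3² = 32, 41 − 4² = 25 = 5² ⇒ 41 = 4² + 5².
  61: 61 − 1² = 60, 61 − 2² = 57, 61 − 3² = 52, 61 − 4² = 45, 61 − 5² = 36 = 6² ⇒ 61 = 5² + 6².
  Combine using the Brahmagupta–Fibonacci identity (a² + b²)(c² + d²) = (ac − bd)² + (ad + bc)² = (ac + bd)² + (ad − bc)²:
  29 · 41 = 1189: from (2² + 5²)(4² + 5²), take (2·4 − 5·5, 2·5 + 5·4) = (8 − 25, 10 + 20) = (-17, 30); dropping signs (only squares matter) gives (17, 30); check 17² + 30² = 289 + 900 = 1189 ✓.
  1189 · 61 = 72529: from (17² + 30²)(5² + 6²), take (17·5 − 30·6, 17·6 + 30·5) = (85 − 180, 102 + 150) = (-95, 252); dropping signs (only squares matter) gives (95, 252); check 95² + 252² = 9025 + 63504 = 72529 ✓.
Step 4: Order so x ≤ y and verify: 95² + 252² = 9025 + 63504 = 72529 = n. ✓

n = 72529 = 95² + 252² (one valid representation with x ≤ y).


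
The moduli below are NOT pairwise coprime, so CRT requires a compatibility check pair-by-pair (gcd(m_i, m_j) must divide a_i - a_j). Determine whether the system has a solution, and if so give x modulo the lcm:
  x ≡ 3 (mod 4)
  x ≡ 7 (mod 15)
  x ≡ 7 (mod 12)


Moduli 4, 15, 12 are not pairwise coprime, so CRT works modulo lcm(m_i) when all pairwise compatibility conditions hold.
Pairwise compatibility: gcd(m_i, m_j) must divide a_i - a_j for every pair.
Merge one congruence at a time:
  Start: x ≡ 3 (mod 4).
  Combine with x ≡ 7 (mod 15): gcd(4, 15) = 1; 7 - 3 = 4, which IS divisible by 1, so compatible.
    Write x = 3 + 4·t and substitute into x ≡ 7 (mod 15): 4·t ≡ 7 − 3 = 4 (mod 15).
    The inverse of 4 mod 15 is 4 (since 4·4 = 16 = 1·15 + 1), so t ≡ 4·4 = 16 ≡ 1 (mod 15).
    Then x = 3 + 4·1 = 7, valid modulo lcm(4, 15) = 60: x ≡ 7 (mod 60).
  Combine with x ≡ 7 (mod 12): gcd(60, 12) = 12; 7 - 7 = 0, which IS divisible by 12, so compatible.
    Write x = 7 + 60·t and substitute into x ≡ 7 (mod 12): 60·t ≡ 7 − 7 = 0 (mod 12).
    Divide the congruence (and modulus) by g = 12: 5·t ≡ 0 (mod 1).
    Modulo 1 every t works; take t = 0.
    Then x = 7 + 60·0 = 7, valid modulo lcm(60, 12) = 60: x ≡ 7 (mod 60).
Verify: 7 mod 4 = 3, 7 mod 15 = 7, 7 mod 12 = 7.

x ≡ 7 (mod 60).


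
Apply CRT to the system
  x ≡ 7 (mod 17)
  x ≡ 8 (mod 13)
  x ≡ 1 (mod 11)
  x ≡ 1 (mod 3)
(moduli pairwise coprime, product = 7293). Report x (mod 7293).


Product of moduli M = 17 · 13 · 11 · 3 = 7293.
Merge one congruence at a time:
  Start: x ≡ 7 (mod 17).
  Combine with x ≡ 8 (mod 13); new modulus lcm = 221.
    Write x = 7 + 17·t and substitute into x ≡ 8 (mod 13): 17·t ≡ 8 − 7 = 1 (mod 13).
    Reduce coefficients mod 13: 4·t ≡ 1 (mod 13).
    The inverse of 4 mod 13 is 10 (since 4·10 = 40 = 3·13 + 1), so t ≡ 10·1 = 10 ≡ 10 (mod 13).
    Then x = 7 + 17·10 = 177, valid modulo lcm(17, 13) = 221: x ≡ 177 (mod 221).
  Combine with x ≡ 1 (mod 11); new modulus lcm = 2431.
    Write x = 177 + 221·t and substitute into x ≡ 1 (mod 11): 221·t ≡ 1 − 177 = -176 (mod 11).
    Reduce coefficients mod 11: 1·t ≡ 0 (mod 11).
    So t ≡ 0 (mod 11).
    Then x = 177 + 221·0 = 177, valid modulo lcm(221, 11) = 2431: x ≡ 177 (mod 2431).
  Combine with x ≡ 1 (mod 3); new modulus lcm = 7293.
    Write x = 177 + 2431·t and substitute into x ≡ 1 (mod 3): 2431·t ≡ 1 − 177 = -176 (mod 3).
    Reduce coefficients mod 3: 1·t ≡ 1 (mod 3).
    So t ≡ 1 (mod 3).
    Then x = 177 + 2431·1 = 2608, valid modulo lcm(2431, 3) = 7293: x ≡ 2608 (mod 7293).
Verify against each original: 2608 mod 17 = 7, 2608 mod 13 = 8, 2608 mod 11 = 1, 2608 mod 3 = 1.

x ≡ 2608 (mod 7293).


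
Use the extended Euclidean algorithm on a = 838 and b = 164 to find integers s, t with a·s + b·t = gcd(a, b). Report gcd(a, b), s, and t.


Euclidean algorithm on (838, 164) — divide until remainder is 0:
  838 = 5 · 164 + 18
  164 = 9 · 18 + 2
  18 = 9 · 2 + 0
gcd(838, 164) = 2.
Track Bezout coefficients alongside the remainders: start with r₀ = 838 = a·1 + b·0 (s = 1, t = 0) and r₁ = 164 = a·0 + b·1 (s = 0, t = 1); each new remainder r_{k+1} = r_{k-1} − q_k·r_k inherits s_{k+1} = s_{k-1} − q_k·s_k, t_{k+1} = t_{k-1} − q_k·t_k, so r_k = a·s_k + b·t_k at every step:
  q = 5: r = 18, s = 1 − 5·0 = 1, t = 0 − 5·1 = -5  (check: 838·1 + 164·(-5) = 18)
  q = 9: r = 2, s = 0 − 9·1 = -9, t = 1 − 9·(-5) = 46  (check: 838·(-9) + 164·46 = 2)
The row with r = 2 (the gcd) gives the Bezout coefficients s = -9, t = 46.
Result: 838 · (-9) + 164 · (46) = 2.

gcd(838, 164) = 2; s = -9, t = 46 (check: 838·(-9) + 164·46 = 2).


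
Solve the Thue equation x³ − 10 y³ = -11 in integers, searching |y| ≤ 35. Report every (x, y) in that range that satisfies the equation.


The equation is x³ - 10y³ = -11. For fixed y, x³ = 10·y³ − 11, so a solution requires the RHS to be a perfect cube.
Strategy: iterate y from -35 to 35, compute RHS = 10·y³ − 11, and check whether it is a (positive or negative) perfect cube.
Check small values of y:
  y = 0: RHS = -11 is not a perfect cube.
  y = 1: RHS = -1 = (-1)³ ⇒ x = -1 works.
  y = -1: RHS = -21 is not a perfect cube.
  y = 2: RHS = 69 is not a perfect cube.
  y = -2: RHS = -91 is not a perfect cube.
  y = 3: RHS = 259 is not a perfect cube.
  y = -3: RHS = -281 is not a perfect cube.
Continuing the search up to |y| = 35 finds no further solutions beyond those listed.
Collected solutions: (-1, 1).

Solutions (with |y| ≤ 35): (-1, 1).


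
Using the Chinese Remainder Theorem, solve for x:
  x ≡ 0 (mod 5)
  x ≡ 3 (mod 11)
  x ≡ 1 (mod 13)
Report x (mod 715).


Moduli 5, 11, 13 are pairwise coprime; by CRT there is a unique solution modulo M = 5 · 11 · 13 = 715.
Solve pairwise, accumulating the modulus:
  Start with x ≡ 0 (mod 5).
  Combine with x ≡ 3 (mod 11): since gcd(5, 11) = 1, we get a unique residue mod 55.
    Write x = 0 + 5·t and substitute into x ≡ 3 (mod 11): 5·t ≡ 3 − 0 = 3 (mod 11).
    The inverse of 5 mod 11 is 9 (since 5·9 = 45 = 4·11 + 1), so t ≡ 9·3 = 27 ≡ 5 (mod 11).
    Then x = 0 + 5·5 = 25, valid modulo lcm(5, 11) = 55: x ≡ 25 (mod 55).
  Combine with x ≡ 1 (mod 13): since gcd(55, 13) = 1, we get a unique residue mod 715.
    Write x = 25 + 55·t and substitute into x ≡ 1 (mod 13): 55·t ≡ 1 − 25 = -24 (mod 13).
    Reduce coefficients mod 13: 3·t ≡ 2 (mod 13).
    The inverse of 3 mod 13 is 9 (since 3·9 = 27 = 2·13 + 1), so t ≡ 9·2 = 18 ≡ 5 (mod 13).
    Then x = 25 + 55·5 = 300, valid modulo lcm(55, 13) = 715: x ≡ 300 (mod 715).
Verify: 300 mod 5 = 0 ✓, 300 mod 11 = 3 ✓, 300 mod 13 = 1 ✓.

x ≡ 300 (mod 715).


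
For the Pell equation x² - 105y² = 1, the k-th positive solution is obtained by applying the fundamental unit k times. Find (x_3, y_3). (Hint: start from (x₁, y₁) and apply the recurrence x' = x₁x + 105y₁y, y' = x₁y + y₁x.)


Step 1: Find the fundamental solution (x₁, y₁) of x² - 105y² = 1.
  Expand √105 as a continued fraction. a₀ = ⌊√105⌋ = 10; iterate m_{k+1} = d_k·a_k − m_k, d_{k+1} = (105 − m_{k+1}²)/d_k, a_{k+1} = ⌊(a₀ + m_{k+1})/d_{k+1}⌋ (starting m₀ = 0, d₀ = 1), with convergents p_k = a_k·p_{k-1} + p_{k-2}, q_k = a_k·q_{k-1} + q_{k-2} (p₋₁ = 1, q₋₁ = 0):
  k = 0: a₀ = 10; p₀/q₀ = 10/1; p₀² − 105·q₀² = 100 − 105 = -5.
  k = 1: m = 10, d = 5, a = ⌊(10 + 10)/5⌋ = 4; p/q = (4·10 + 1)/(4·1 + 0) = 41/4; p² − 105·q² = 1681 − 1680 = 1.
  The first convergent with p² − 105·q² = 1 gives the fundamental solution (x₁, y₁) = (41, 4).
Step 2: Apply the recurrence (x_{n+1}, y_{n+1}) = (x₁x_n + 105y₁y_n, x₁y_n + y₁x_n) repeatedly.
  From (x_1, y_1) = (41, 4): x_2 = 41·41 + 105·4·4 = 3361; y_2 = 41·4 + 4·41 = 328.
  From (x_2, y_2) = (3361, 328): x_3 = 41·3361 + 105·4·328 = 275561; y_3 = 41·328 + 4·3361 = 26892.
Step 3: Verify x_3² - 105·y_3² = 75933864721 - 75933864720 = 1 (should be 1). ✓

(x_1, y_1) = (41, 4); (x_3, y_3) = (275561, 26892).
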